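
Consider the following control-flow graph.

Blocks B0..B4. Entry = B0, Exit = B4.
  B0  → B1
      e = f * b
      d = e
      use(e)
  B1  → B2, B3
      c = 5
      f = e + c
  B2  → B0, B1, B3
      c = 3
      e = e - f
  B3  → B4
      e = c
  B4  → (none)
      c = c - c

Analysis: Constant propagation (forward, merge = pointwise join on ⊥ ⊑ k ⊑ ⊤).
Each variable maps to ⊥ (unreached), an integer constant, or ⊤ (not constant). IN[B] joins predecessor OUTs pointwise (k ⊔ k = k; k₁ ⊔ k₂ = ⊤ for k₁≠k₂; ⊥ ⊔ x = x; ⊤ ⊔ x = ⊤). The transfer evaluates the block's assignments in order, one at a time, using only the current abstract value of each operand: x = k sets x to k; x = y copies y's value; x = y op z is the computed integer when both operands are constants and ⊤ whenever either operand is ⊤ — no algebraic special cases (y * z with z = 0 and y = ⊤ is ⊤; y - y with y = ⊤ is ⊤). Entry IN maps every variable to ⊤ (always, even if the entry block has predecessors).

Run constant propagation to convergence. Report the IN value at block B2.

Per-block solution:
  B0:  IN=(all ⊤)  OUT=(all ⊤)
  B1:  IN=(all ⊤)  OUT={c:5; rest ⊤}
  B2:  IN={c:5; rest ⊤}  OUT={c:3; rest ⊤}
  B3:  IN=(all ⊤)  OUT=(all ⊤)
  B4:  IN=(all ⊤)  OUT=(all ⊤)

Merge at B2: IN[B2] = OUT[B1] = {a: ⊤, b: ⊤, c: 5, d: ⊤, e: ⊤, f: ⊤}

Answer: {a: ⊤, b: ⊤, c: 5, d: ⊤, e: ⊤, f: ⊤}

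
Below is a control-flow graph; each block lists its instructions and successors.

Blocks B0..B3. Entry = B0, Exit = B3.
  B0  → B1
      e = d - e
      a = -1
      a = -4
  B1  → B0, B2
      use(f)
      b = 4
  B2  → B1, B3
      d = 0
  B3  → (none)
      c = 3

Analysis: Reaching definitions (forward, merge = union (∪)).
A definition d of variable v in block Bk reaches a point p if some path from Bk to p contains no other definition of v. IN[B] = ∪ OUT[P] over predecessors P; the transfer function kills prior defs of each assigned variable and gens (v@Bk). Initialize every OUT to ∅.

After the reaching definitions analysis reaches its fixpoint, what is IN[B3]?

Answer: {a@B0, b@B1, d@B2, e@B0}

Working:
Per-block solution:
  B0: | IN={a@B0, b@B1, d@B2, e@B0} | OUT={a@B0, b@B1, d@B2, e@B0}
  B1: | IN={a@B0, b@B1, d@B2, e@B0} | OUT={a@B0, b@B1, d@B2, e@B0}
  B2: | IN={a@B0, b@B1, d@B2, e@B0} | OUT={a@B0, b@B1, d@B2, e@B0}
  B3: | IN={a@B0, b@B1, d@B2, e@B0} | OUT={a@B0, b@B1, c@B3, d@B2, e@B0}

Merge at B3: IN[B3] = OUT[B2] = {a@B0, b@B1, d@B2, e@B0}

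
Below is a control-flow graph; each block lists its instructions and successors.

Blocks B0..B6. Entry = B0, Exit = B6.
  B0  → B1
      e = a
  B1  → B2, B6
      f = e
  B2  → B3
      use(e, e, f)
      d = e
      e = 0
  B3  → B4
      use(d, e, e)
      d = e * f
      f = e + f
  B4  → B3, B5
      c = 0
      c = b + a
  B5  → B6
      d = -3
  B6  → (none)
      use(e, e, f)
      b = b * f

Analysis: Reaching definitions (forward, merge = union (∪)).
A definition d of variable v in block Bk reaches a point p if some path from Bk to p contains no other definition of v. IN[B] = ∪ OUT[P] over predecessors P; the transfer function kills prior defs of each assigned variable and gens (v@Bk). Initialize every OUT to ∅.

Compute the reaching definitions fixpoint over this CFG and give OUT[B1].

Answer: {e@B0, f@B1}

Derivation:
Per-block solution:
  B0:   IN={}   OUT={e@B0}
  B1:   IN={e@B0}   OUT={e@B0, f@B1}
  B2:   IN={e@B0, f@B1}   OUT={d@B2, e@B2, f@B1}
  B3:   IN={c@B4, d@B2, d@B3, e@B2, f@B1, f@B3}   OUT={c@B4, d@B3, e@B2, f@B3}
  B4:   IN={c@B4, d@B3, e@B2, f@B3}   OUT={c@B4, d@B3, e@B2, f@B3}
  B5:   IN={c@B4, d@B3, e@B2, f@B3}   OUT={c@B4, d@B5, e@B2, f@B3}
  B6:   IN={c@B4, d@B5, e@B0, e@B2, f@B1, f@B3}   OUT={b@B6, c@B4, d@B5, e@B0, e@B2, f@B1, f@B3}

Merge at B1: IN[B1] = OUT[B0] = {e@B0}
Applying B1's transfer function to that IN value gives OUT[B1] (row B1 above).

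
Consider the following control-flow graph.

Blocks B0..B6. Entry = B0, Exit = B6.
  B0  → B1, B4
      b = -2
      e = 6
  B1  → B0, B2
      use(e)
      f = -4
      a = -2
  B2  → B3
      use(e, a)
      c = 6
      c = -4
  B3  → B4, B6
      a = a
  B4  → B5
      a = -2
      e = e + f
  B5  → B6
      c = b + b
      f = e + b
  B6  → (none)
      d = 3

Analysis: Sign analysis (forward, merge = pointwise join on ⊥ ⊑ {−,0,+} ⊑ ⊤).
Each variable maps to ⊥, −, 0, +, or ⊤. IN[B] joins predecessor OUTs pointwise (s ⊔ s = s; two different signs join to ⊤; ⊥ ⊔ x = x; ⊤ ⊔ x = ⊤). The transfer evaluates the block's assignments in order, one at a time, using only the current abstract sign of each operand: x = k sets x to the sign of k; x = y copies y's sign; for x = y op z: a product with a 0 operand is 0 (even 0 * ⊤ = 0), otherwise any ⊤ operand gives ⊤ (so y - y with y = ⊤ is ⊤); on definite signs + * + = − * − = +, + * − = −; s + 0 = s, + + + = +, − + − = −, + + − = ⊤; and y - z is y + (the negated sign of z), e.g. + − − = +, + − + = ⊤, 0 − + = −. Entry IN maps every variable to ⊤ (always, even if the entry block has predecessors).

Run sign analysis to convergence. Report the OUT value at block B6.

Fixpoint table:
  B0: | IN=(all ⊤) | OUT={b:-, e:+; rest ⊤}
  B1: | IN={b:-, e:+; rest ⊤} | OUT={a:-, b:-, e:+, f:-; rest ⊤}
  B2: | IN={a:-, b:-, e:+, f:-; rest ⊤} | OUT={a:-, b:-, c:-, e:+, f:-; rest ⊤}
  B3: | IN={a:-, b:-, c:-, e:+, f:-; rest ⊤} | OUT={a:-, b:-, c:-, e:+, f:-; rest ⊤}
  B4: | IN={b:-, e:+; rest ⊤} | OUT={a:-, b:-; rest ⊤}
  B5: | IN={a:-, b:-; rest ⊤} | OUT={a:-, b:-, c:-; rest ⊤}
  B6: | IN={a:-, b:-, c:-; rest ⊤} | OUT={a:-, b:-, c:-, d:+; rest ⊤}

Merge at B6: IN[B6] = OUT[B3] ⊔ OUT[B5] = {a: -, b: -, c: -, d: ⊤, e: ⊤, f: ⊤}
Applying B6's transfer function to that IN value gives OUT[B6] (row B6 above).

Answer: {a: -, b: -, c: -, d: +, e: ⊤, f: ⊤}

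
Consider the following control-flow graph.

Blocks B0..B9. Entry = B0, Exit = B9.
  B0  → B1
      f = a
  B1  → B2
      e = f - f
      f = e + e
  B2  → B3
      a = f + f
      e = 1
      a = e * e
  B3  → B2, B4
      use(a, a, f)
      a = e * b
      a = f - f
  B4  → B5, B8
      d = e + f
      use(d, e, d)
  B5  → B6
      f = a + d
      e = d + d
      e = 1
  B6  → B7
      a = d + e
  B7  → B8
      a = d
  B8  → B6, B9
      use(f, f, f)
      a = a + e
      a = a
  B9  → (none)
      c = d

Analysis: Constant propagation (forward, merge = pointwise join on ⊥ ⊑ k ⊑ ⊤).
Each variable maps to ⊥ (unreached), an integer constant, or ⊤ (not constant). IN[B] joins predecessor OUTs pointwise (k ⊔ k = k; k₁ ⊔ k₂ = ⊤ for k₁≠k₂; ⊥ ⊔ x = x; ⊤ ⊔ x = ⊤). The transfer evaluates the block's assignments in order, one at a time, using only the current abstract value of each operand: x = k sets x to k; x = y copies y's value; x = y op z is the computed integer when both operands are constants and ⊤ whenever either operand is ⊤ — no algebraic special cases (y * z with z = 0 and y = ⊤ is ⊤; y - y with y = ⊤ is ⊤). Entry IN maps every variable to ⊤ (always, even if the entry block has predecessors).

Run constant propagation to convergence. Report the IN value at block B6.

Answer: {a: ⊤, b: ⊤, c: ⊤, d: ⊤, e: 1, f: ⊤}

Derivation:
Converged values:
  B0:  IN=(all ⊤)  OUT=(all ⊤)
  B1:  IN=(all ⊤)  OUT=(all ⊤)
  B2:  IN=(all ⊤)  OUT={a:1, e:1; rest ⊤}
  B3:  IN={a:1, e:1; rest ⊤}  OUT={e:1; rest ⊤}
  B4:  IN={e:1; rest ⊤}  OUT={e:1; rest ⊤}
  B5:  IN={e:1; rest ⊤}  OUT={e:1; rest ⊤}
  B6:  IN={e:1; rest ⊤}  OUT={e:1; rest ⊤}
  B7:  IN={e:1; rest ⊤}  OUT={e:1; rest ⊤}
  B8:  IN={e:1; rest ⊤}  OUT={e:1; rest ⊤}
  B9:  IN={e:1; rest ⊤}  OUT={e:1; rest ⊤}

Merge at B6: IN[B6] = OUT[B5] ⊔ OUT[B8] = {a: ⊤, b: ⊤, c: ⊤, d: ⊤, e: 1, f: ⊤}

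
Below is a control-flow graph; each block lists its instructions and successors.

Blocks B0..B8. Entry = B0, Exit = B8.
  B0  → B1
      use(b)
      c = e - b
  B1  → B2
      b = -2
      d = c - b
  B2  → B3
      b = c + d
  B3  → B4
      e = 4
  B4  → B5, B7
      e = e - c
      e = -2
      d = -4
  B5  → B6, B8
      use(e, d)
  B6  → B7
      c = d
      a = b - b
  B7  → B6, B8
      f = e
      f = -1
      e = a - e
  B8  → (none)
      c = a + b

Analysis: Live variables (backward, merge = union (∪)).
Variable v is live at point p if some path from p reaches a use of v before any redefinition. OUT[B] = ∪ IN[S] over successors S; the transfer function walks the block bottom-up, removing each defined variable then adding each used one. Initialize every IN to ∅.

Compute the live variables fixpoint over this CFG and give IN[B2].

Answer: {a, c, d}

Working:
Converged values:
  B0:   IN={a, b, e}   OUT={a, c}
  B1:   IN={a, c}   OUT={a, c, d}
  B2:   IN={a, c, d}   OUT={a, b, c}
  B3:   IN={a, b, c}   OUT={a, b, c, e}
  B4:   IN={a, b, c, e}   OUT={a, b, d, e}
  B5:   IN={a, b, d, e}   OUT={a, b, d, e}
  B6:   IN={b, d, e}   OUT={a, b, d, e}
  B7:   IN={a, b, d, e}   OUT={a, b, d, e}
  B8:   IN={a, b}   OUT={}

Merge at B2: OUT[B2] = IN[B3] = {a, b, c}
Applying B2's transfer function to that OUT value gives IN[B2] (row B2 above).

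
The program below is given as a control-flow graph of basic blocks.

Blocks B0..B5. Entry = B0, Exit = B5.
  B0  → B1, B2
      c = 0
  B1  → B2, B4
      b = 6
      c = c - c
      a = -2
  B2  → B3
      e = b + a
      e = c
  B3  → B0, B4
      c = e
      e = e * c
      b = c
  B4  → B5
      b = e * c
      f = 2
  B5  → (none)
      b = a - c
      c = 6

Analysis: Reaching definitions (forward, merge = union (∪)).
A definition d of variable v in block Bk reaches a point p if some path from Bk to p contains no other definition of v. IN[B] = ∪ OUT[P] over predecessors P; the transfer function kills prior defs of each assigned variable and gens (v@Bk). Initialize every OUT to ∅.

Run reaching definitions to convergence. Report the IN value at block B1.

Per-block solution:
  B0:  IN={a@B1, b@B3, c@B3, e@B3}  OUT={a@B1, b@B3, c@B0, e@B3}
  B1:  IN={a@B1, b@B3, c@B0, e@B3}  OUT={a@B1, b@B1, c@B1, e@B3}
  B2:  IN={a@B1, b@B1, b@B3, c@B0, c@B1, e@B3}  OUT={a@B1, b@B1, b@B3, c@B0, c@B1, e@B2}
  B3:  IN={a@B1, b@B1, b@B3, c@B0, c@B1, e@B2}  OUT={a@B1, b@B3, c@B3, e@B3}
  B4:  IN={a@B1, b@B1, b@B3, c@B1, c@B3, e@B3}  OUT={a@B1, b@B4, c@B1, c@B3, e@B3, f@B4}
  B5:  IN={a@B1, b@B4, c@B1, c@B3, e@B3, f@B4}  OUT={a@B1, b@B5, c@B5, e@B3, f@B4}

Merge at B1: IN[B1] = OUT[B0] = {a@B1, b@B3, c@B0, e@B3}

Answer: {a@B1, b@B3, c@B0, e@B3}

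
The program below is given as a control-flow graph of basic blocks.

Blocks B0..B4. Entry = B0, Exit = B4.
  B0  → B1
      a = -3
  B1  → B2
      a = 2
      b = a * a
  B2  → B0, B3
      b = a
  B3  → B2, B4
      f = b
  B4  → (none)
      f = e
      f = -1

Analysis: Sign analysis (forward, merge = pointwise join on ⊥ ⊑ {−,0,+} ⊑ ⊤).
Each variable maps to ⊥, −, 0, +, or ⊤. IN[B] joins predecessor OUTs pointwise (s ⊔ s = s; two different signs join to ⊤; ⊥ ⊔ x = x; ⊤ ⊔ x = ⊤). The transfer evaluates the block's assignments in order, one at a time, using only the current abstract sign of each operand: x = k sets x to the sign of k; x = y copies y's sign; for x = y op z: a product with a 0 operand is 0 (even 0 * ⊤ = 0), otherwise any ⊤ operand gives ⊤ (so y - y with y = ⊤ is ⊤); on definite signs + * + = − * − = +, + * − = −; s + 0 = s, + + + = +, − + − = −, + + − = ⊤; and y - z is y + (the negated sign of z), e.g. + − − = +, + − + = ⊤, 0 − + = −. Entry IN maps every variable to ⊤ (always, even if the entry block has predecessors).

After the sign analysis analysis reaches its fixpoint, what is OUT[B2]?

Answer: {a: +, b: +, c: ⊤, d: ⊤, e: ⊤, f: ⊤}

Derivation:
Per-block solution:
  B0:  IN=(all ⊤)  OUT={a:-; rest ⊤}
  B1:  IN={a:-; rest ⊤}  OUT={a:+, b:+; rest ⊤}
  B2:  IN={a:+, b:+; rest ⊤}  OUT={a:+, b:+; rest ⊤}
  B3:  IN={a:+, b:+; rest ⊤}  OUT={a:+, b:+, f:+; rest ⊤}
  B4:  IN={a:+, b:+, f:+; rest ⊤}  OUT={a:+, b:+, f:-; rest ⊤}

Merge at B2: IN[B2] = OUT[B1] ⊔ OUT[B3] = {a: +, b: +, c: ⊤, d: ⊤, e: ⊤, f: ⊤}
Applying B2's transfer function to that IN value gives OUT[B2] (row B2 above).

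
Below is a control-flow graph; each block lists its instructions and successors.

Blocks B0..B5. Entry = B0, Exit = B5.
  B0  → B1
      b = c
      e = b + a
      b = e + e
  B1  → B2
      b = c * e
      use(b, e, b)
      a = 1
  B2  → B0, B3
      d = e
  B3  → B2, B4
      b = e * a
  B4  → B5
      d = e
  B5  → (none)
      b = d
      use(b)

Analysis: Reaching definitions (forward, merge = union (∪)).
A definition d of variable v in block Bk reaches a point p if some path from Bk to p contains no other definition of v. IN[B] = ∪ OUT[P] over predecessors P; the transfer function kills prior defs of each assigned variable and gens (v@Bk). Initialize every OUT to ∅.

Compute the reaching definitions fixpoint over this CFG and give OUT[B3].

Answer: {a@B1, b@B3, d@B2, e@B0}

Trace:
Converged values:
  B0: | IN={a@B1, b@B1, b@B3, d@B2, e@B0} | OUT={a@B1, b@B0, d@B2, e@B0}
  B1: | IN={a@B1, b@B0, d@B2, e@B0} | OUT={a@B1, b@B1, d@B2, e@B0}
  B2: | IN={a@B1, b@B1, b@B3, d@B2, e@B0} | OUT={a@B1, b@B1, b@B3, d@B2, e@B0}
  B3: | IN={a@B1, b@B1, b@B3, d@B2, e@B0} | OUT={a@B1, b@B3, d@B2, e@B0}
  B4: | IN={a@B1, b@B3, d@B2, e@B0} | OUT={a@B1, b@B3, d@B4, e@B0}
  B5: | IN={a@B1, b@B3, d@B4, e@B0} | OUT={a@B1, b@B5, d@B4, e@B0}

Merge at B3: IN[B3] = OUT[B2] = {a@B1, b@B1, b@B3, d@B2, e@B0}
Applying B3's transfer function to that IN value gives OUT[B3] (row B3 above).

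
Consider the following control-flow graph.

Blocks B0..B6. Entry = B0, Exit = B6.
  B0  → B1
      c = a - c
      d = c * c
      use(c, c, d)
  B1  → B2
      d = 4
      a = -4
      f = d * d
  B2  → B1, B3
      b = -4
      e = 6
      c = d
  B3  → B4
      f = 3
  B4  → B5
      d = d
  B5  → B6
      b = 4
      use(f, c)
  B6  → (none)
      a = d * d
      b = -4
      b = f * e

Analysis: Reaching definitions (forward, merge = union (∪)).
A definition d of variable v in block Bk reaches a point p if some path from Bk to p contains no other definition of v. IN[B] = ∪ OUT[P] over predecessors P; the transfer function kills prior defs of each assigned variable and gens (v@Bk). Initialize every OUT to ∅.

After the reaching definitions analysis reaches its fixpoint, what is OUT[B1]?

Answer: {a@B1, b@B2, c@B0, c@B2, d@B1, e@B2, f@B1}

Trace:
Converged values:
  B0:   IN={}   OUT={c@B0, d@B0}
  B1:   IN={a@B1, b@B2, c@B0, c@B2, d@B0, d@B1, e@B2, f@B1}   OUT={a@B1, b@B2, c@B0, c@B2, d@B1, e@B2, f@B1}
  B2:   IN={a@B1, b@B2, c@B0, c@B2, d@B1, e@B2, f@B1}   OUT={a@B1, b@B2, c@B2, d@B1, e@B2, f@B1}
  B3:   IN={a@B1, b@B2, c@B2, d@B1, e@B2, f@B1}   OUT={a@B1, b@B2, c@B2, d@B1, e@B2, f@B3}
  B4:   IN={a@B1, b@B2, c@B2, d@B1, e@B2, f@B3}   OUT={a@B1, b@B2, c@B2, d@B4, e@B2, f@B3}
  B5:   IN={a@B1, b@B2, c@B2, d@B4, e@B2, f@B3}   OUT={a@B1, b@B5, c@B2, d@B4, e@B2, f@B3}
  B6:   IN={a@B1, b@B5, c@B2, d@B4, e@B2, f@B3}   OUT={a@B6, b@B6, c@B2, d@B4, e@B2, f@B3}

Merge at B1: IN[B1] = OUT[B0] ⊔ OUT[B2] = {a@B1, b@B2, c@B0, c@B2, d@B0, d@B1, e@B2, f@B1}
Applying B1's transfer function to that IN value gives OUT[B1] (row B1 above).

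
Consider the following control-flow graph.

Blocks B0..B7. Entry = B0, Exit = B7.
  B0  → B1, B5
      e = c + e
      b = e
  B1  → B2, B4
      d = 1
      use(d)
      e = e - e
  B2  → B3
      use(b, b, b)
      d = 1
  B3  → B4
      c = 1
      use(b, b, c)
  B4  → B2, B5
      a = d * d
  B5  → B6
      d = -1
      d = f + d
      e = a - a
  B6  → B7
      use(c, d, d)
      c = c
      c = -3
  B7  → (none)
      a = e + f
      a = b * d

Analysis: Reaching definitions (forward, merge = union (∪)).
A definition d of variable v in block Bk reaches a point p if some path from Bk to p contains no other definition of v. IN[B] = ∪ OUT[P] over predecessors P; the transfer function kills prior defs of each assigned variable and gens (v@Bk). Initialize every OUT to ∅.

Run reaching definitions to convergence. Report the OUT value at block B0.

Per-block solution:
  B0:  IN={}  OUT={b@B0, e@B0}
  B1:  IN={b@B0, e@B0}  OUT={b@B0, d@B1, e@B1}
  B2:  IN={a@B4, b@B0, c@B3, d@B1, d@B2, e@B1}  OUT={a@B4, b@B0, c@B3, d@B2, e@B1}
  B3:  IN={a@B4, b@B0, c@B3, d@B2, e@B1}  OUT={a@B4, b@B0, c@B3, d@B2, e@B1}
  B4:  IN={a@B4, b@B0, c@B3, d@B1, d@B2, e@B1}  OUT={a@B4, b@B0, c@B3, d@B1, d@B2, e@B1}
  B5:  IN={a@B4, b@B0, c@B3, d@B1, d@B2, e@B0, e@B1}  OUT={a@B4, b@B0, c@B3, d@B5, e@B5}
  B6:  IN={a@B4, b@B0, c@B3, d@B5, e@B5}  OUT={a@B4, b@B0, c@B6, d@B5, e@B5}
  B7:  IN={a@B4, b@B0, c@B6, d@B5, e@B5}  OUT={a@B7, b@B0, c@B6, d@B5, e@B5}

B0 is the boundary node: IN[B0] = {}
Applying B0's transfer function to that IN value gives OUT[B0] (row B0 above).

Answer: {b@B0, e@B0}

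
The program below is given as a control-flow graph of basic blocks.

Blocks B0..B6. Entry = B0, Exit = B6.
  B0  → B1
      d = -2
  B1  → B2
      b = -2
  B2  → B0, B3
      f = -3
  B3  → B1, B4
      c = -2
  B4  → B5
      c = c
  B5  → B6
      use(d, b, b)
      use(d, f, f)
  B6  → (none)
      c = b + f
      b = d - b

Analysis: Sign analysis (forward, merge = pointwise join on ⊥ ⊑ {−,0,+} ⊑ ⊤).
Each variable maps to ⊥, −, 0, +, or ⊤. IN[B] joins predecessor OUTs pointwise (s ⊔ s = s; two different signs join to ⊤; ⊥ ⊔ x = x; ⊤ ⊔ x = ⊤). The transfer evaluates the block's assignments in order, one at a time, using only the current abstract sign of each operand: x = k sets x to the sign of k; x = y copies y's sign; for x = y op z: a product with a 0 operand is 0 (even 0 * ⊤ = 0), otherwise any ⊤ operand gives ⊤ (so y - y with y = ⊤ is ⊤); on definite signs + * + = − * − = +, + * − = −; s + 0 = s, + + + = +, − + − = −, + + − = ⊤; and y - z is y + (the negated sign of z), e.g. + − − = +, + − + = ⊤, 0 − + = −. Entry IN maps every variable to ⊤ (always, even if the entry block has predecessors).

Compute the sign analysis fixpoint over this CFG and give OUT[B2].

Answer: {a: ⊤, b: -, c: ⊤, d: -, e: ⊤, f: -}

Derivation:
Per-block solution:
  B0:   IN=(all ⊤)   OUT={d:-; rest ⊤}
  B1:   IN={d:-; rest ⊤}   OUT={b:-, d:-; rest ⊤}
  B2:   IN={b:-, d:-; rest ⊤}   OUT={b:-, d:-, f:-; rest ⊤}
  B3:   IN={b:-, d:-, f:-; rest ⊤}   OUT={b:-, c:-, d:-, f:-; rest ⊤}
  B4:   IN={b:-, c:-, d:-, f:-; rest ⊤}   OUT={b:-, c:-, d:-, f:-; rest ⊤}
  B5:   IN={b:-, c:-, d:-, f:-; rest ⊤}   OUT={b:-, c:-, d:-, f:-; rest ⊤}
  B6:   IN={b:-, c:-, d:-, f:-; rest ⊤}   OUT={c:-, d:-, f:-; rest ⊤}

Merge at B2: IN[B2] = OUT[B1] = {a: ⊤, b: -, c: ⊤, d: -, e: ⊤, f: ⊤}
Applying B2's transfer function to that IN value gives OUT[B2] (row B2 above).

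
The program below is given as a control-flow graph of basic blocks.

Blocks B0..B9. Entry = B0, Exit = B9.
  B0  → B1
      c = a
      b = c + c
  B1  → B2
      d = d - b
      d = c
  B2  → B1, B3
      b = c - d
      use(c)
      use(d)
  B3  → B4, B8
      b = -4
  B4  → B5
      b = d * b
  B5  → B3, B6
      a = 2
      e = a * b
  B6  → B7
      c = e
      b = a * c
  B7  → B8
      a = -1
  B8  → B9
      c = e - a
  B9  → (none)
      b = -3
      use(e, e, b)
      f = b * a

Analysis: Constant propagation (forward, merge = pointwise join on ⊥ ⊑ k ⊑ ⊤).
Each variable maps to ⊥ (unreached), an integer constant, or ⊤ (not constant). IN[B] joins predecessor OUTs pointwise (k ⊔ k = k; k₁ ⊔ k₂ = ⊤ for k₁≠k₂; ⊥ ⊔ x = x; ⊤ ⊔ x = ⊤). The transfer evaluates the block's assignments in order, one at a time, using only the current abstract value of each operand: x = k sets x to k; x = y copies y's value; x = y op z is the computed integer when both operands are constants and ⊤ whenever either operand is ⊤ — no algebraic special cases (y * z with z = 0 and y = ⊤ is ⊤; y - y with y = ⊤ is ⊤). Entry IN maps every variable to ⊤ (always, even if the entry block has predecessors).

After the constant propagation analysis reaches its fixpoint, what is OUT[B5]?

Answer: {a: 2, b: ⊤, c: ⊤, d: ⊤, e: ⊤, f: ⊤}

Trace:
Fixpoint table:
  B0:  IN=(all ⊤)  OUT=(all ⊤)
  B1:  IN=(all ⊤)  OUT=(all ⊤)
  B2:  IN=(all ⊤)  OUT=(all ⊤)
  B3:  IN=(all ⊤)  OUT={b:-4; rest ⊤}
  B4:  IN={b:-4; rest ⊤}  OUT=(all ⊤)
  B5:  IN=(all ⊤)  OUT={a:2; rest ⊤}
  B6:  IN={a:2; rest ⊤}  OUT={a:2; rest ⊤}
  B7:  IN={a:2; rest ⊤}  OUT={a:-1; rest ⊤}
  B8:  IN=(all ⊤)  OUT=(all ⊤)
  B9:  IN=(all ⊤)  OUT={b:-3; rest ⊤}

Merge at B5: IN[B5] = OUT[B4] = {a: ⊤, b: ⊤, c: ⊤, d: ⊤, e: ⊤, f: ⊤}
Applying B5's transfer function to that IN value gives OUT[B5] (row B5 above).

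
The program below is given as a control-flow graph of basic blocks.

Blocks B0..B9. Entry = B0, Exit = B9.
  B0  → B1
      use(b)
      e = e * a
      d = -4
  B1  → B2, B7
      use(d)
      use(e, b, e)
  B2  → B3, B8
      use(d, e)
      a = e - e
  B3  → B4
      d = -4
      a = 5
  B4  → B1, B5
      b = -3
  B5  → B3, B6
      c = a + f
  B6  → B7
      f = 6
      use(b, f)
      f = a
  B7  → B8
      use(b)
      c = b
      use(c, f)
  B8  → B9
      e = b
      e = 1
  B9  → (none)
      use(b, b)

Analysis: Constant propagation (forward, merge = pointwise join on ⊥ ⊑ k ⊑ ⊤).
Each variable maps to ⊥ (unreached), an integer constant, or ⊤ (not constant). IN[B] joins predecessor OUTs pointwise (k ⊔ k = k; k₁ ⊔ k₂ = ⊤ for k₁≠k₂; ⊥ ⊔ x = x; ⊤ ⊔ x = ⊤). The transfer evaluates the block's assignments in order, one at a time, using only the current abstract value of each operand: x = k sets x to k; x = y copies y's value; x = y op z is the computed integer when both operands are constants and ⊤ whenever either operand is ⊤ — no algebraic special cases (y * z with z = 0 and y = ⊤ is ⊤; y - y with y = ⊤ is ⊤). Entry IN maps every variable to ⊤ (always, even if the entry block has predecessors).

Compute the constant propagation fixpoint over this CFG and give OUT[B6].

Per-block solution:
  B0: | IN=(all ⊤) | OUT={d:-4; rest ⊤}
  B1: | IN={d:-4; rest ⊤} | OUT={d:-4; rest ⊤}
  B2: | IN={d:-4; rest ⊤} | OUT={d:-4; rest ⊤}
  B3: | IN={d:-4; rest ⊤} | OUT={a:5, d:-4; rest ⊤}
  B4: | IN={a:5, d:-4; rest ⊤} | OUT={a:5, b:-3, d:-4; rest ⊤}
  B5: | IN={a:5, b:-3, d:-4; rest ⊤} | OUT={a:5, b:-3, d:-4; rest ⊤}
  B6: | IN={a:5, b:-3, d:-4; rest ⊤} | OUT={a:5, b:-3, d:-4, f:5; rest ⊤}
  B7: | IN={d:-4; rest ⊤} | OUT={d:-4; rest ⊤}
  B8: | IN={d:-4; rest ⊤} | OUT={d:-4, e:1; rest ⊤}
  B9: | IN={d:-4, e:1; rest ⊤} | OUT={d:-4, e:1; rest ⊤}

Merge at B6: IN[B6] = OUT[B5] = {a: 5, b: -3, c: ⊤, d: -4, e: ⊤, f: ⊤}
Applying B6's transfer function to that IN value gives OUT[B6] (row B6 above).

Answer: {a: 5, b: -3, c: ⊤, d: -4, e: ⊤, f: 5}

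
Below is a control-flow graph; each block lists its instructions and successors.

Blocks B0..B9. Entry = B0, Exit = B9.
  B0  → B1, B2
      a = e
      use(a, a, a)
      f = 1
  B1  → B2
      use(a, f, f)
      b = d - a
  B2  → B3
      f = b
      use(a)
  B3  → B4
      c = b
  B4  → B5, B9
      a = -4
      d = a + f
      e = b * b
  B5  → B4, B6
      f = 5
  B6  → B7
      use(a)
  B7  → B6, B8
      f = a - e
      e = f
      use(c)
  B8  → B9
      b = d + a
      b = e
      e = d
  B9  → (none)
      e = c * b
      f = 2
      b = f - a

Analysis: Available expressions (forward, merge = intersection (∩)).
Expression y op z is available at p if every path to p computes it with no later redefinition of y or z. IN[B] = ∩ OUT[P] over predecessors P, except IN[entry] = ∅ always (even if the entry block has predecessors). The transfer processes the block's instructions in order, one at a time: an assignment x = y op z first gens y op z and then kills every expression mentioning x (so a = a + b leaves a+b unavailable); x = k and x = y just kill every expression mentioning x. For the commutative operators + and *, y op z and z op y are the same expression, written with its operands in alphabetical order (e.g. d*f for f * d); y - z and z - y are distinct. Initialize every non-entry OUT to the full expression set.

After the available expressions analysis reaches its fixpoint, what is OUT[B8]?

Per-block solution:
  B0: | IN={} | OUT={}
  B1: | IN={} | OUT={d-a}
  B2: | IN={} | OUT={}
  B3: | IN={} | OUT={}
  B4: | IN={} | OUT={a+f, b*b}
  B5: | IN={a+f, b*b} | OUT={b*b}
  B6: | IN={b*b} | OUT={b*b}
  B7: | IN={b*b} | OUT={b*b}
  B8: | IN={b*b} | OUT={a+d}
  B9: | IN={} | OUT={f-a}

Merge at B8: IN[B8] = OUT[B7] = {b*b}
Applying B8's transfer function to that IN value gives OUT[B8] (row B8 above).

Answer: {a+d}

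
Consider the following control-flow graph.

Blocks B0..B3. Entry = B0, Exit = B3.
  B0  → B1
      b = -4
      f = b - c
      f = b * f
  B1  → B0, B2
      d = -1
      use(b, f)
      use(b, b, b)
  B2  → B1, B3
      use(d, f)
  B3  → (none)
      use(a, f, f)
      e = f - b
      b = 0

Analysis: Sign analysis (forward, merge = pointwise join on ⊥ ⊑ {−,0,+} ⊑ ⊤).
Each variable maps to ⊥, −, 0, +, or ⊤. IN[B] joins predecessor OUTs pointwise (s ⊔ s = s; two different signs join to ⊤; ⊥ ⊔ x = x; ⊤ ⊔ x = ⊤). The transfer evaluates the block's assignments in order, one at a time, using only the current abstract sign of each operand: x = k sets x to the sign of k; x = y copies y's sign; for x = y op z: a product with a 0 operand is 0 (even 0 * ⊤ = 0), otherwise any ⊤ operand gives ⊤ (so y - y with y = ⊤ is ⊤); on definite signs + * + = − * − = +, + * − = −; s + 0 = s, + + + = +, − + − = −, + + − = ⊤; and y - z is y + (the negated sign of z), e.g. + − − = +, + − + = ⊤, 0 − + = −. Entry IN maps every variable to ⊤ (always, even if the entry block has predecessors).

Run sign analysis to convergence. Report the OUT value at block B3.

Answer: {a: ⊤, b: 0, c: ⊤, d: -, e: ⊤, f: ⊤}

Trace:
Converged values:
  B0:  IN=(all ⊤)  OUT={b:-; rest ⊤}
  B1:  IN={b:-; rest ⊤}  OUT={b:-, d:-; rest ⊤}
  B2:  IN={b:-, d:-; rest ⊤}  OUT={b:-, d:-; rest ⊤}
  B3:  IN={b:-, d:-; rest ⊤}  OUT={b:0, d:-; rest ⊤}

Merge at B3: IN[B3] = OUT[B2] = {a: ⊤, b: -, c: ⊤, d: -, e: ⊤, f: ⊤}
Applying B3's transfer function to that IN value gives OUT[B3] (row B3 above).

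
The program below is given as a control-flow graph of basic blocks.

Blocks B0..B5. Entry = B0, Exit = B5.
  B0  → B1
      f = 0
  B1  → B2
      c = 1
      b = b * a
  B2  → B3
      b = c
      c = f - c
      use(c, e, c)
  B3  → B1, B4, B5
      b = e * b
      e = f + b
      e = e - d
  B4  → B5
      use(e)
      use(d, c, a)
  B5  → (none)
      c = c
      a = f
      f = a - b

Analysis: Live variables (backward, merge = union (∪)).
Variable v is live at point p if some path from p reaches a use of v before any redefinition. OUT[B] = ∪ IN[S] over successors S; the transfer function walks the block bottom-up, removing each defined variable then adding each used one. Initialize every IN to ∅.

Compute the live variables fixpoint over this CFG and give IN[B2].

Converged values:
  B0:   IN={a, b, d, e}   OUT={a, b, d, e, f}
  B1:   IN={a, b, d, e, f}   OUT={a, c, d, e, f}
  B2:   IN={a, c, d, e, f}   OUT={a, b, c, d, e, f}
  B3:   IN={a, b, c, d, e, f}   OUT={a, b, c, d, e, f}
  B4:   IN={a, b, c, d, e, f}   OUT={b, c, f}
  B5:   IN={b, c, f}   OUT={}

Merge at B2: OUT[B2] = IN[B3] = {a, b, c, d, e, f}
Applying B2's transfer function to that OUT value gives IN[B2] (row B2 above).

Answer: {a, c, d, e, f}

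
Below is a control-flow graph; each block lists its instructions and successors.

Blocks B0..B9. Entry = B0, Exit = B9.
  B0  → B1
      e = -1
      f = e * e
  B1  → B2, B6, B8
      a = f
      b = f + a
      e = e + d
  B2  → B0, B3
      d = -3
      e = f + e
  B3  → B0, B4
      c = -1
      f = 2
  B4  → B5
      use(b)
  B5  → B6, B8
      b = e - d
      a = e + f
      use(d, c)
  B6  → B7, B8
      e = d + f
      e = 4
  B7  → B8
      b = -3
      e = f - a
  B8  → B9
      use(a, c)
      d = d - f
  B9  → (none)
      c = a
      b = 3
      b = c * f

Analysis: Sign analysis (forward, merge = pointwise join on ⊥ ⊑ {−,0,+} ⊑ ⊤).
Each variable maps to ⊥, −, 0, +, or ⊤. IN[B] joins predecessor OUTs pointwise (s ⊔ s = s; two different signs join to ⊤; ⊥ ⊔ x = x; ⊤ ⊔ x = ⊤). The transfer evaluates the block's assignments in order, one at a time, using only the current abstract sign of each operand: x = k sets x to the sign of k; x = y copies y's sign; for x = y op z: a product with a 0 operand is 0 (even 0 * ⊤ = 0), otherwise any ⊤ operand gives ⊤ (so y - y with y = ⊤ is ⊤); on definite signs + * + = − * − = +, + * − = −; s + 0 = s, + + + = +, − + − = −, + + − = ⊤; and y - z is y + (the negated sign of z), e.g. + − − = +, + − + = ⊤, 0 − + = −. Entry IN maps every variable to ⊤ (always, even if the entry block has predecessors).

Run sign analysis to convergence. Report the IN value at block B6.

Converged values:
  B0:  IN=(all ⊤)  OUT={e:-, f:+; rest ⊤}
  B1:  IN={e:-, f:+; rest ⊤}  OUT={a:+, b:+, f:+; rest ⊤}
  B2:  IN={a:+, b:+, f:+; rest ⊤}  OUT={a:+, b:+, d:-, f:+; rest ⊤}
  B3:  IN={a:+, b:+, d:-, f:+; rest ⊤}  OUT={a:+, b:+, c:-, d:-, f:+; rest ⊤}
  B4:  IN={a:+, b:+, c:-, d:-, f:+; rest ⊤}  OUT={a:+, b:+, c:-, d:-, f:+; rest ⊤}
  B5:  IN={a:+, b:+, c:-, d:-, f:+; rest ⊤}  OUT={c:-, d:-, f:+; rest ⊤}
  B6:  IN={f:+; rest ⊤}  OUT={e:+, f:+; rest ⊤}
  B7:  IN={e:+, f:+; rest ⊤}  OUT={b:-, f:+; rest ⊤}
  B8:  IN={f:+; rest ⊤}  OUT={f:+; rest ⊤}
  B9:  IN={f:+; rest ⊤}  OUT={f:+; rest ⊤}

Merge at B6: IN[B6] = OUT[B1] ⊔ OUT[B5] = {a: ⊤, b: ⊤, c: ⊤, d: ⊤, e: ⊤, f: +}

Answer: {a: ⊤, b: ⊤, c: ⊤, d: ⊤, e: ⊤, f: +}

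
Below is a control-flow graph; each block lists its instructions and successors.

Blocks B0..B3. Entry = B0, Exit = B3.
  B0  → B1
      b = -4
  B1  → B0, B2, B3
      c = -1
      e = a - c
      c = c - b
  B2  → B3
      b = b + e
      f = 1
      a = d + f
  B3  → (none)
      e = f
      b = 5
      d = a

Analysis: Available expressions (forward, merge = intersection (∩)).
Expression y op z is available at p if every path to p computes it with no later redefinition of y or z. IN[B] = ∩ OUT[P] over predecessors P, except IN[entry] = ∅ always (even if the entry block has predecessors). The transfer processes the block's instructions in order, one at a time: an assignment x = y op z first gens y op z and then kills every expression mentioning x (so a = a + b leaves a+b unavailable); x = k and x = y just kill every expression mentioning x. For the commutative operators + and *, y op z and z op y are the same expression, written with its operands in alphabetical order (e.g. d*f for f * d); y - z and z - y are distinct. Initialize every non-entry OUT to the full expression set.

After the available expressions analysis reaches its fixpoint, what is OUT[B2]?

Answer: {d+f}

Derivation:
Per-block solution:
  B0:  IN={}  OUT={}
  B1:  IN={}  OUT={}
  B2:  IN={}  OUT={d+f}
  B3:  IN={}  OUT={}

Merge at B2: IN[B2] = OUT[B1] = {}
Applying B2's transfer function to that IN value gives OUT[B2] (row B2 above).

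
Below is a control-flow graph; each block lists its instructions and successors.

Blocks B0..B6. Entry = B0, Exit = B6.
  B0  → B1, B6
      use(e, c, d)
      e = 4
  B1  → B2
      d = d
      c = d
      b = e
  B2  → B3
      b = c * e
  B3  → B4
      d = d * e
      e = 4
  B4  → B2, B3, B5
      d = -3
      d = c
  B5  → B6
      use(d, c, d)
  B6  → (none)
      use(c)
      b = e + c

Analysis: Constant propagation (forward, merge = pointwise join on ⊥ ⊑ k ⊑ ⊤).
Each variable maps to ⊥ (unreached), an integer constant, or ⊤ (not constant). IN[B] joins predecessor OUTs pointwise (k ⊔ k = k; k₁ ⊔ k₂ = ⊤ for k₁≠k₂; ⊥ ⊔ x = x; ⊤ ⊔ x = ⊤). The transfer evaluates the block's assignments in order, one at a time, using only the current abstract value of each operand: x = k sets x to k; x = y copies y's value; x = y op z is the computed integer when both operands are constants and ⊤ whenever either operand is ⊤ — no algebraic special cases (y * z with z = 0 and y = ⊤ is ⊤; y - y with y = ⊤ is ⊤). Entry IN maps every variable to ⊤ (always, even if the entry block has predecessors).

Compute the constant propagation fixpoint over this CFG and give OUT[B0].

Converged values:
  B0:   IN=(all ⊤)   OUT={e:4; rest ⊤}
  B1:   IN={e:4; rest ⊤}   OUT={b:4, e:4; rest ⊤}
  B2:   IN={e:4; rest ⊤}   OUT={e:4; rest ⊤}
  B3:   IN={e:4; rest ⊤}   OUT={e:4; rest ⊤}
  B4:   IN={e:4; rest ⊤}   OUT={e:4; rest ⊤}
  B5:   IN={e:4; rest ⊤}   OUT={e:4; rest ⊤}
  B6:   IN={e:4; rest ⊤}   OUT={e:4; rest ⊤}

B0 is the boundary node: IN[B0] = {a: ⊤, b: ⊤, c: ⊤, d: ⊤, e: ⊤, f: ⊤}
Applying B0's transfer function to that IN value gives OUT[B0] (row B0 above).

Answer: {a: ⊤, b: ⊤, c: ⊤, d: ⊤, e: 4, f: ⊤}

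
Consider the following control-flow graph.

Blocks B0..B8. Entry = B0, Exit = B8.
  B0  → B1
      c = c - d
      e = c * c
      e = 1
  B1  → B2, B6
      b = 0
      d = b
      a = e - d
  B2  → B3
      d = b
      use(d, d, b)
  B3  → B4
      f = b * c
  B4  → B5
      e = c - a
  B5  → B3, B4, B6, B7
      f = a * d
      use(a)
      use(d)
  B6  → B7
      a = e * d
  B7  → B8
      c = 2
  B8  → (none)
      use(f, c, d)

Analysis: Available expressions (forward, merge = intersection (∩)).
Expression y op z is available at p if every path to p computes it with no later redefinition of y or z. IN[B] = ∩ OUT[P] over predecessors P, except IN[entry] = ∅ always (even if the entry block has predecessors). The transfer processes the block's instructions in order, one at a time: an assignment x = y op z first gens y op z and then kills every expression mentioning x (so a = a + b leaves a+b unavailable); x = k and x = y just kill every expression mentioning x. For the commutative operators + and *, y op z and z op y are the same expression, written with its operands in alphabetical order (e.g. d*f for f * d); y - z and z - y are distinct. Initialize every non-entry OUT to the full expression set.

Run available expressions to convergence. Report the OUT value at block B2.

Fixpoint table:
  B0:   IN={}   OUT={c*c}
  B1:   IN={c*c}   OUT={c*c, e-d}
  B2:   IN={c*c, e-d}   OUT={c*c}
  B3:   IN={c*c}   OUT={b*c, c*c}
  B4:   IN={b*c, c*c}   OUT={b*c, c*c, c-a}
  B5:   IN={b*c, c*c, c-a}   OUT={a*d, b*c, c*c, c-a}
  B6:   IN={c*c}   OUT={c*c, d*e}
  B7:   IN={c*c}   OUT={}
  B8:   IN={}   OUT={}

Merge at B2: IN[B2] = OUT[B1] = {c*c, e-d}
Applying B2's transfer function to that IN value gives OUT[B2] (row B2 above).

Answer: {c*c}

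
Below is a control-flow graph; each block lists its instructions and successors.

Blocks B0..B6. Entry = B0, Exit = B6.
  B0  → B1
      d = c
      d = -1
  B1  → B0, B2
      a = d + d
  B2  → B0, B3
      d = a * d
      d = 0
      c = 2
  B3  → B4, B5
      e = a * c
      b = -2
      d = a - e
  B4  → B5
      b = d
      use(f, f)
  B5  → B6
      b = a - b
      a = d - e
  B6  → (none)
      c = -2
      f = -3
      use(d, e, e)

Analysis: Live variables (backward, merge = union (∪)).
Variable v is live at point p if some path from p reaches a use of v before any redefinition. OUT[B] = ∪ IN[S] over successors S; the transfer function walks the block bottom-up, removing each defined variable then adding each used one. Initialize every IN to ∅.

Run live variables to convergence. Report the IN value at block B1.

Converged values:
  B0: | IN={c, f} | OUT={c, d, f}
  B1: | IN={c, d, f} | OUT={a, c, d, f}
  B2: | IN={a, d, f} | OUT={a, c, f}
  B3: | IN={a, c, f} | OUT={a, b, d, e, f}
  B4: | IN={a, d, e, f} | OUT={a, b, d, e}
  B5: | IN={a, b, d, e} | OUT={d, e}
  B6: | IN={d, e} | OUT={}

Merge at B1: OUT[B1] = IN[B0] ⊔ IN[B2] = {a, c, d, f}
Applying B1's transfer function to that OUT value gives IN[B1] (row B1 above).

Answer: {c, d, f}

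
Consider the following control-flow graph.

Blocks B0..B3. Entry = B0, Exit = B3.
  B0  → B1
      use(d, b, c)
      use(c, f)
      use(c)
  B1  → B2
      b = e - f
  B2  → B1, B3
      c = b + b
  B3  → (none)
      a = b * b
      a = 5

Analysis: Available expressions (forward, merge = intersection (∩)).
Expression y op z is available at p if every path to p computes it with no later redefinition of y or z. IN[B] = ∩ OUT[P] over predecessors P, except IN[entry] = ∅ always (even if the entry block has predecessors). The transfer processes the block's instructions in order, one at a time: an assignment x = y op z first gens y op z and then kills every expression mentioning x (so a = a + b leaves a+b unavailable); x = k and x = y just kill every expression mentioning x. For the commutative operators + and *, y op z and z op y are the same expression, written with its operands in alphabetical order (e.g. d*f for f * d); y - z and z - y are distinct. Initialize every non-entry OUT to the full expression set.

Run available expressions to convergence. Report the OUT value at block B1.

Answer: {e-f}

Trace:
Fixpoint table:
  B0: | IN={} | OUT={}
  B1: | IN={} | OUT={e-f}
  B2: | IN={e-f} | OUT={b+b, e-f}
  B3: | IN={b+b, e-f} | OUT={b*b, b+b, e-f}

Merge at B1: IN[B1] = OUT[B0] ∩ OUT[B2] = {}
Applying B1's transfer function to that IN value gives OUT[B1] (row B1 above).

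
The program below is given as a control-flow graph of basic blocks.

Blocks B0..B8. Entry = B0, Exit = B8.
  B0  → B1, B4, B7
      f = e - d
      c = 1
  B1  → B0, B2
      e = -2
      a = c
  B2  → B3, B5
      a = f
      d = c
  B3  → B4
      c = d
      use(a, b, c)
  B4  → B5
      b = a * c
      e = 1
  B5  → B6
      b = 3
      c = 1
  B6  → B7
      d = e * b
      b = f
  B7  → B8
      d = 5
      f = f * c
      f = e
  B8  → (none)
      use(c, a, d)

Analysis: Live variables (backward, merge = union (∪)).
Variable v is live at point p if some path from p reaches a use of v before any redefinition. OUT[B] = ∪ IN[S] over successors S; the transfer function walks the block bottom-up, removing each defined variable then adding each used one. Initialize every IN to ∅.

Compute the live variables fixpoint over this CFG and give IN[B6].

Answer: {a, b, c, e, f}

Derivation:
Converged values:
  B0: | IN={a, b, d, e} | OUT={a, b, c, d, e, f}
  B1: | IN={b, c, d, f} | OUT={a, b, c, d, e, f}
  B2: | IN={b, c, e, f} | OUT={a, b, d, e, f}
  B3: | IN={a, b, d, f} | OUT={a, c, f}
  B4: | IN={a, c, f} | OUT={a, e, f}
  B5: | IN={a, e, f} | OUT={a, b, c, e, f}
  B6: | IN={a, b, c, e, f} | OUT={a, c, e, f}
  B7: | IN={a, c, e, f} | OUT={a, c, d}
  B8: | IN={a, c, d} | OUT={}

Merge at B6: OUT[B6] = IN[B7] = {a, c, e, f}
Applying B6's transfer function to that OUT value gives IN[B6] (row B6 above).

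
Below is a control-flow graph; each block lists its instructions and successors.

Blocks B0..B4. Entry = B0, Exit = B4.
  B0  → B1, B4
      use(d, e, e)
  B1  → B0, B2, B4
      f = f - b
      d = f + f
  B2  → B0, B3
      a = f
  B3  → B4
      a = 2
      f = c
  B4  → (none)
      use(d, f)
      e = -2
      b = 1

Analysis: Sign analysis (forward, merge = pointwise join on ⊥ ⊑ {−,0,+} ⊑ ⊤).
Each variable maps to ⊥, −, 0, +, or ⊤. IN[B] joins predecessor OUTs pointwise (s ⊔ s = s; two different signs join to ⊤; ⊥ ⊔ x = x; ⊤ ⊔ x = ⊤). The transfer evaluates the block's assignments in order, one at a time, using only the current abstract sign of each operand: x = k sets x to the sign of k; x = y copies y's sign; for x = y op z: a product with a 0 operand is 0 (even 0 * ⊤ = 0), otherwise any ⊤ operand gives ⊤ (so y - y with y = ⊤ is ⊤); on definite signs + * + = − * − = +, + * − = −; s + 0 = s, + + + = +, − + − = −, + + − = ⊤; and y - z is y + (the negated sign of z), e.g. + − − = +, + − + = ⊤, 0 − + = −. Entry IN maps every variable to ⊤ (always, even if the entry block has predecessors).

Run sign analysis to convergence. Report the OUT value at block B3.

Answer: {a: +, b: ⊤, c: ⊤, d: ⊤, e: ⊤, f: ⊤}

Working:
Fixpoint table:
  B0:  IN=(all ⊤)  OUT=(all ⊤)
  B1:  IN=(all ⊤)  OUT=(all ⊤)
  B2:  IN=(all ⊤)  OUT=(all ⊤)
  B3:  IN=(all ⊤)  OUT={a:+; rest ⊤}
  B4:  IN=(all ⊤)  OUT={b:+, e:-; rest ⊤}

Merge at B3: IN[B3] = OUT[B2] = {a: ⊤, b: ⊤, c: ⊤, d: ⊤, e: ⊤, f: ⊤}
Applying B3's transfer function to that IN value gives OUT[B3] (row B3 above).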